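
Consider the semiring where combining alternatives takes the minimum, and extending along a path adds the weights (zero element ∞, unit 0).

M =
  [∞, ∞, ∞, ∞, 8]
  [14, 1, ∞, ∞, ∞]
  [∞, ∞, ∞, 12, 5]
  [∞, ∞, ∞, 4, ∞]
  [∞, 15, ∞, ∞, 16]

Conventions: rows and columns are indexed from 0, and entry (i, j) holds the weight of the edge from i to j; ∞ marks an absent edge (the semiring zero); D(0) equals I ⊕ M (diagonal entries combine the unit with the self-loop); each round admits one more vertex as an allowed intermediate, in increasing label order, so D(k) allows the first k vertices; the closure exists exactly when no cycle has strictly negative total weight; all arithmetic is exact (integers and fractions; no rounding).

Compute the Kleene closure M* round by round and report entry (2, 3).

D(0):
  [0, ∞, ∞, ∞, 8]
  [14, 0, ∞, ∞, ∞]
  [∞, ∞, 0, 12, 5]
  [∞, ∞, ∞, 0, ∞]
  [∞, 15, ∞, ∞, 0]
D(1):
  [0, ∞, ∞, ∞, 8]
  [14, 0, ∞, ∞, 22]
  [∞, ∞, 0, 12, 5]
  [∞, ∞, ∞, 0, ∞]
  [∞, 15, ∞, ∞, 0]
D(2):
  [0, ∞, ∞, ∞, 8]
  [14, 0, ∞, ∞, 22]
  [∞, ∞, 0, 12, 5]
  [∞, ∞, ∞, 0, ∞]
  [29, 15, ∞, ∞, 0]
D(3):
  [0, ∞, ∞, ∞, 8]
  [14, 0, ∞, ∞, 22]
  [∞, ∞, 0, 12, 5]
  [∞, ∞, ∞, 0, ∞]
  [29, 15, ∞, ∞, 0]
D(4):
  [0, ∞, ∞, ∞, 8]
  [14, 0, ∞, ∞, 22]
  [∞, ∞, 0, 12, 5]
  [∞, ∞, ∞, 0, ∞]
  [29, 15, ∞, ∞, 0]
D(5):
  [0, 23, ∞, ∞, 8]
  [14, 0, ∞, ∞, 22]
  [34, 20, 0, 12, 5]
  [∞, ∞, ∞, 0, ∞]
  [29, 15, ∞, ∞, 0]
Answer: M*[2][3] = 12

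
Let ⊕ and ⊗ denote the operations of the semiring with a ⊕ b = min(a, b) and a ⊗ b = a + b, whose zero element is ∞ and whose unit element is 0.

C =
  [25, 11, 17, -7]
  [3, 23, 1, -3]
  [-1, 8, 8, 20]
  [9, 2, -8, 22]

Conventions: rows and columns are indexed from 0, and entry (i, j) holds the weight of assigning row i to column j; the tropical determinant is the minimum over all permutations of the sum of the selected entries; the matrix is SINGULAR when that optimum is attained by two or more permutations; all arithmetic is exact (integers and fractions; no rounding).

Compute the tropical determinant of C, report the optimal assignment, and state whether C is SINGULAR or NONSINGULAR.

σ = (0, 1, 2, 3): 25 + 23 + 8 + 22 = 78
σ = (0, 1, 3, 2): 25 + 23 + 20 + (-8) = 60
σ = (0, 2, 1, 3): 25 + 1 + 8 + 22 = 56
σ = (0, 2, 3, 1): 25 + 1 + 20 + 2 = 48
σ = (0, 3, 1, 2): 25 + (-3) + 8 + (-8) = 22
σ = (0, 3, 2, 1): 25 + (-3) + 8 + 2 = 32
σ = (1, 0, 2, 3): 11 + 3 + 8 + 22 = 44
σ = (1, 0, 3, 2): 11 + 3 + 20 + (-8) = 26
σ = (1, 2, 0, 3): 11 + 1 + (-1) + 22 = 33
σ = (1, 2, 3, 0): 11 + 1 + 20 + 9 = 41
σ = (1, 3, 0, 2): 11 + (-3) + (-1) + (-8) = -1
σ = (1, 3, 2, 0): 11 + (-3) + 8 + 9 = 25
σ = (2, 0, 1, 3): 17 + 3 + 8 + 22 = 50
σ = (2, 0, 3, 1): 17 + 3 + 20 + 2 = 42
σ = (2, 1, 0, 3): 17 + 23 + (-1) + 22 = 61
σ = (2, 1, 3, 0): 17 + 23 + 20 + 9 = 69
σ = (2, 3, 0, 1): 17 + (-3) + (-1) + 2 = 15
σ = (2, 3, 1, 0): 17 + (-3) + 8 + 9 = 31
σ = (3, 0, 1, 2): (-7) + 3 + 8 + (-8) = -4
σ = (3, 0, 2, 1): (-7) + 3 + 8 + 2 = 6
σ = (3, 1, 0, 2): (-7) + 23 + (-1) + (-8) = 7
σ = (3, 1, 2, 0): (-7) + 23 + 8 + 9 = 33
σ = (3, 2, 0, 1): (-7) + 1 + (-1) + 2 = -5
σ = (3, 2, 1, 0): (-7) + 1 + 8 + 9 = 11
Optimal value attained by: σ = (3, 2, 0, 1).
Answer: det⊕(C) = -5; verdict: NONSINGULAR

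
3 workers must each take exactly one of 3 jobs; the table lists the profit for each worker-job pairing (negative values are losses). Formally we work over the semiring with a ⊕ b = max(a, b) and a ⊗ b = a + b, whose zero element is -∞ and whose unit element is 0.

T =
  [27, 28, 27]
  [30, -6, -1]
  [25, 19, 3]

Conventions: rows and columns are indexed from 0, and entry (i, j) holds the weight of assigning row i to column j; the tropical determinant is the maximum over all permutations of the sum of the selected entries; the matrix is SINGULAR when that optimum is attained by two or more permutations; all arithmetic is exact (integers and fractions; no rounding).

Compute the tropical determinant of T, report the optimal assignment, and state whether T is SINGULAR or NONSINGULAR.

σ = (0, 1, 2): 27 + (-6) + 3 = 24
σ = (0, 2, 1): 27 + (-1) + 19 = 45
σ = (1, 0, 2): 28 + 30 + 3 = 61
σ = (1, 2, 0): 28 + (-1) + 25 = 52
σ = (2, 0, 1): 27 + 30 + 19 = 76
σ = (2, 1, 0): 27 + (-6) + 25 = 46
Optimal value attained by: σ = (2, 0, 1).
Answer: det⊕(T) = 76; verdict: NONSINGULAR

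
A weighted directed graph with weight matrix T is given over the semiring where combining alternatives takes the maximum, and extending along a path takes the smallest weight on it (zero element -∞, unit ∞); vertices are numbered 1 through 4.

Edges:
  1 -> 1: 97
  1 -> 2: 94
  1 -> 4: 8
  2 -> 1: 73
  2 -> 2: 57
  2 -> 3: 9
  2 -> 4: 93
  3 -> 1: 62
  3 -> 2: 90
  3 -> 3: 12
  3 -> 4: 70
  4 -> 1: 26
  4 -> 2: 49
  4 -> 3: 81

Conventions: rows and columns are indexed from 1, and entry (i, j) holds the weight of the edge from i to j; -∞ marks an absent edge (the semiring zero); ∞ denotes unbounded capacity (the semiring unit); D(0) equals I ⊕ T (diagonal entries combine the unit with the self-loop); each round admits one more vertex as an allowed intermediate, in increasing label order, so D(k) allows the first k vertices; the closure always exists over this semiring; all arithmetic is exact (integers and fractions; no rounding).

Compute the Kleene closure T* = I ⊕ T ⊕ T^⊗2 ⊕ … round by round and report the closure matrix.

D(0):
  [∞, 94, -∞, 8]
  [73, ∞, 9, 93]
  [62, 90, ∞, 70]
  [26, 49, 81, ∞]
D(1):
  [∞, 94, -∞, 8]
  [73, ∞, 9, 93]
  [62, 90, ∞, 70]
  [26, 49, 81, ∞]
D(2):
  [∞, 94, 9, 93]
  [73, ∞, 9, 93]
  [73, 90, ∞, 90]
  [49, 49, 81, ∞]
D(3):
  [∞, 94, 9, 93]
  [73, ∞, 9, 93]
  [73, 90, ∞, 90]
  [73, 81, 81, ∞]
D(4):
  [∞, 94, 81, 93]
  [73, ∞, 81, 93]
  [73, 90, ∞, 90]
  [73, 81, 81, ∞]
Answer: T* = [[∞, 94, 81, 93], [73, ∞, 81, 93], [73, 90, ∞, 90], [73, 81, 81, ∞]]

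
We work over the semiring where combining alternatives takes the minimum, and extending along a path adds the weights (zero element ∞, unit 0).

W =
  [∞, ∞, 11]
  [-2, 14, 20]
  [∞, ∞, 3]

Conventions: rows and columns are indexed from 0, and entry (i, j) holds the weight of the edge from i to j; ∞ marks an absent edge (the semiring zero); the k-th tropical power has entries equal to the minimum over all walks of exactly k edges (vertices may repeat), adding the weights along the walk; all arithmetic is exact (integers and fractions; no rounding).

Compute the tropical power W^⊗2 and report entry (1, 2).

W^⊗2:
  [∞, ∞, 14]
  [12, 28, 9]
  [∞, ∞, 6]
Key observation: the optimum is the walk 1->0->2, with weight (-2) + 11 = 9.
Optimal value attained by: walk 1->0->2.
Answer: (W^⊗2)[1][2] = 9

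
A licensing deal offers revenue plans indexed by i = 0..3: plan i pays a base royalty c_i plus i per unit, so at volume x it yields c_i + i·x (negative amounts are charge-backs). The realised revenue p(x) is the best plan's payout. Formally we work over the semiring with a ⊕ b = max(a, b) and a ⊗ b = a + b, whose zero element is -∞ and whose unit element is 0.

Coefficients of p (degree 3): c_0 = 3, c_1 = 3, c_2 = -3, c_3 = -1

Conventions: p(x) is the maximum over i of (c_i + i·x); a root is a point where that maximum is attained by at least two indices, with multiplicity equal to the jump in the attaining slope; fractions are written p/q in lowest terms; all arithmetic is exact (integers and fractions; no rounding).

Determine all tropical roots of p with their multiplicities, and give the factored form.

hull edge (i=0, c=3) to (i=1, c=3): slope 0, span 1
hull edge (i=1, c=3) to (i=3, c=-1): slope -2, span 2
Factored form: p(x) = -1 ⊗ (x ⊕ 0) ⊗ (x ⊕ 2) ⊗ (x ⊕ 2)
Answer: roots = 0 (mult 1), 2 (mult 2)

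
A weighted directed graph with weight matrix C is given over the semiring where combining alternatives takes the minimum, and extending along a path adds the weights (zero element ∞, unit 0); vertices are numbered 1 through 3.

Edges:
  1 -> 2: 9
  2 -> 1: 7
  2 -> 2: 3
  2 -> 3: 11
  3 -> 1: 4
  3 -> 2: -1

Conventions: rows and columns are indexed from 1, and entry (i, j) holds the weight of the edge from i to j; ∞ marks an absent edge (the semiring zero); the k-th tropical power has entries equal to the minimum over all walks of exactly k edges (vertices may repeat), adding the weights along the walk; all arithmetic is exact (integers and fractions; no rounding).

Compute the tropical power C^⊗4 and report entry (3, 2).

C^⊗2:
  [16, 12, 20]
  [10, 6, 14]
  [6, 2, 10]
C^⊗3:
  [19, 15, 23]
  [13, 9, 17]
  [9, 5, 13]
C^⊗4:
  [22, 18, 26]
  [16, 12, 20]
  [12, 8, 16]
Key observation: the optimum is the walk 3->2->2->2->2, with weight (-1) + 3 + 3 + 3 = 8.
Optimal value attained by: walk 3->2->2->2->2.
Answer: (C^⊗4)[3][2] = 8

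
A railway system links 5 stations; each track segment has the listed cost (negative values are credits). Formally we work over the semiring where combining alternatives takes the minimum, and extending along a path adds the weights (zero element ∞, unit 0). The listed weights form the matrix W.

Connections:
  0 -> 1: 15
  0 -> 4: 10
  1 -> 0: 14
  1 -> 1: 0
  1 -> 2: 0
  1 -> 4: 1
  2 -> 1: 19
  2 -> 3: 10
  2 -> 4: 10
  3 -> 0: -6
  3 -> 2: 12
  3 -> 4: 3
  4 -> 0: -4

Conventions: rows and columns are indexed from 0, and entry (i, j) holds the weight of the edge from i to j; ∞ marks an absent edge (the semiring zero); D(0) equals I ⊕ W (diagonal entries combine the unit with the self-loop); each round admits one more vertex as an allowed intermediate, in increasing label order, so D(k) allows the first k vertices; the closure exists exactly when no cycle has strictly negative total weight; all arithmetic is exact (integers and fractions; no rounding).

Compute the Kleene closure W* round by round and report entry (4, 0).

D(0):
  [0, 15, ∞, ∞, 10]
  [14, 0, 0, ∞, 1]
  [∞, 19, 0, 10, 10]
  [-6, ∞, 12, 0, 3]
  [-4, ∞, ∞, ∞, 0]
D(1):
  [0, 15, ∞, ∞, 10]
  [14, 0, 0, ∞, 1]
  [∞, 19, 0, 10, 10]
  [-6, 9, 12, 0, 3]
  [-4, 11, ∞, ∞, 0]
D(2):
  [0, 15, 15, ∞, 10]
  [14, 0, 0, ∞, 1]
  [33, 19, 0, 10, 10]
  [-6, 9, 9, 0, 3]
  [-4, 11, 11, ∞, 0]
D(3):
  [0, 15, 15, 25, 10]
  [14, 0, 0, 10, 1]
  [33, 19, 0, 10, 10]
  [-6, 9, 9, 0, 3]
  [-4, 11, 11, 21, 0]
D(4):
  [0, 15, 15, 25, 10]
  [4, 0, 0, 10, 1]
  [4, 19, 0, 10, 10]
  [-6, 9, 9, 0, 3]
  [-4, 11, 11, 21, 0]
D(5):
  [0, 15, 15, 25, 10]
  [-3, 0, 0, 10, 1]
  [4, 19, 0, 10, 10]
  [-6, 9, 9, 0, 3]
  [-4, 11, 11, 21, 0]
Answer: W*[4][0] = -4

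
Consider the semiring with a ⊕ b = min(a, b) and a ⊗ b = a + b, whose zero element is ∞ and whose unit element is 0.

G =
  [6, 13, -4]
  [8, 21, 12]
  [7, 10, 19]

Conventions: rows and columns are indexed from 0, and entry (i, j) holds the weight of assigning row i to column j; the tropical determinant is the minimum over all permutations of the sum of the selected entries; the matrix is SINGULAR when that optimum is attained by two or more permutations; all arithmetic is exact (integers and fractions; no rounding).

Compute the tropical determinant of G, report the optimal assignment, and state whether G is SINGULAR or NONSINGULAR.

σ = (0, 1, 2): 6 + 21 + 19 = 46
σ = (0, 2, 1): 6 + 12 + 10 = 28
σ = (1, 0, 2): 13 + 8 + 19 = 40
σ = (1, 2, 0): 13 + 12 + 7 = 32
σ = (2, 0, 1): (-4) + 8 + 10 = 14
σ = (2, 1, 0): (-4) + 21 + 7 = 24
Optimal value attained by: σ = (2, 0, 1).
Answer: det⊕(G) = 14; verdict: NONSINGULAR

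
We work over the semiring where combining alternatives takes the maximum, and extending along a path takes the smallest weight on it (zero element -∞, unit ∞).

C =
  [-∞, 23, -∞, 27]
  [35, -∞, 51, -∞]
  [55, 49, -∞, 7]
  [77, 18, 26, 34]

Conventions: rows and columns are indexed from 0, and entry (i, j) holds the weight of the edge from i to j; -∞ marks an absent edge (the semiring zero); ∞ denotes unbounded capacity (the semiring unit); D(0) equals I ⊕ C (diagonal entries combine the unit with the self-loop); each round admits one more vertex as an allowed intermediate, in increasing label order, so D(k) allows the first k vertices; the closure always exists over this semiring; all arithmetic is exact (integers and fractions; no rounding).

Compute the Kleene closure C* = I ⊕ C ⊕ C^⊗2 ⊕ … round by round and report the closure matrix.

D(0):
  [∞, 23, -∞, 27]
  [35, ∞, 51, -∞]
  [55, 49, ∞, 7]
  [77, 18, 26, ∞]
D(1):
  [∞, 23, -∞, 27]
  [35, ∞, 51, 27]
  [55, 49, ∞, 27]
  [77, 23, 26, ∞]
D(2):
  [∞, 23, 23, 27]
  [35, ∞, 51, 27]
  [55, 49, ∞, 27]
  [77, 23, 26, ∞]
D(3):
  [∞, 23, 23, 27]
  [51, ∞, 51, 27]
  [55, 49, ∞, 27]
  [77, 26, 26, ∞]
D(4):
  [∞, 26, 26, 27]
  [51, ∞, 51, 27]
  [55, 49, ∞, 27]
  [77, 26, 26, ∞]
Answer: C* = [[∞, 26, 26, 27], [51, ∞, 51, 27], [55, 49, ∞, 27], [77, 26, 26, ∞]]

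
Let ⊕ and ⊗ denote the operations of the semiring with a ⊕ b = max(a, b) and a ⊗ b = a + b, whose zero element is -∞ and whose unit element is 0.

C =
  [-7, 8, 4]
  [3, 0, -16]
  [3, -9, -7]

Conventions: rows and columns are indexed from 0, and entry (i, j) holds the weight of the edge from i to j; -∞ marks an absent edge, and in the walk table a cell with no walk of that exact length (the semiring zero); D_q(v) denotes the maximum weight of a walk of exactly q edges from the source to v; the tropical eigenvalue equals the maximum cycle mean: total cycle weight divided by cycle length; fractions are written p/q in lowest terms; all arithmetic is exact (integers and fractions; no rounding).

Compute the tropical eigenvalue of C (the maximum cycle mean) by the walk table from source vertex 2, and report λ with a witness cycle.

q=0: [-∞, -∞, 0]
q=1: [3, -9, -7]
q=2: [-4, 11, 7]
q=3: [14, 11, 0]
Optimal cycle mean attained by: cycle 0->1->0, total 8 + 3, length 2.
Answer: λ = 11/2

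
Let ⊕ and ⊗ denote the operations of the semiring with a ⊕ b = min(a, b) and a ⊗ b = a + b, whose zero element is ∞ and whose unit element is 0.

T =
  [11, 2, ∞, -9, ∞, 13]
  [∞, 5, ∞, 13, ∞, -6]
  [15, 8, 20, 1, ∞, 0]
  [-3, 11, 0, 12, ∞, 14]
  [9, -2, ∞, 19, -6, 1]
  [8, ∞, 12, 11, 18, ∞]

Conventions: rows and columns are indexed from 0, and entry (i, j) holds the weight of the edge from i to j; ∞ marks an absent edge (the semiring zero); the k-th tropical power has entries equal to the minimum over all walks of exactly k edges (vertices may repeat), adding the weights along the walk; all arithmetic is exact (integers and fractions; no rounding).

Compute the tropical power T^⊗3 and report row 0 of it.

T^⊗2:
  [-12, 2, -9, 2, 31, -4]
  [2, 10, 6, 5, 12, -1]
  [-2, 12, 1, 6, 18, 2]
  [8, -1, 12, -12, 32, 0]
  [3, -8, 13, 0, -12, -8]
  [8, 10, 11, -1, 12, 12]
T^⊗3:
  [-1, -10, 2, -21, 14, -9]
  [2, 4, 5, -7, 6, 4]
  [3, 0, 6, -11, 12, 1]
  [-15, -1, -12, -1, 18, -7]
  [-3, -14, 0, -6, -18, -14]
  [-4, 10, -1, -1, 6, 4]
Answer: row 0 of T^⊗3 = [-1, -10, 2, -21, 14, -9]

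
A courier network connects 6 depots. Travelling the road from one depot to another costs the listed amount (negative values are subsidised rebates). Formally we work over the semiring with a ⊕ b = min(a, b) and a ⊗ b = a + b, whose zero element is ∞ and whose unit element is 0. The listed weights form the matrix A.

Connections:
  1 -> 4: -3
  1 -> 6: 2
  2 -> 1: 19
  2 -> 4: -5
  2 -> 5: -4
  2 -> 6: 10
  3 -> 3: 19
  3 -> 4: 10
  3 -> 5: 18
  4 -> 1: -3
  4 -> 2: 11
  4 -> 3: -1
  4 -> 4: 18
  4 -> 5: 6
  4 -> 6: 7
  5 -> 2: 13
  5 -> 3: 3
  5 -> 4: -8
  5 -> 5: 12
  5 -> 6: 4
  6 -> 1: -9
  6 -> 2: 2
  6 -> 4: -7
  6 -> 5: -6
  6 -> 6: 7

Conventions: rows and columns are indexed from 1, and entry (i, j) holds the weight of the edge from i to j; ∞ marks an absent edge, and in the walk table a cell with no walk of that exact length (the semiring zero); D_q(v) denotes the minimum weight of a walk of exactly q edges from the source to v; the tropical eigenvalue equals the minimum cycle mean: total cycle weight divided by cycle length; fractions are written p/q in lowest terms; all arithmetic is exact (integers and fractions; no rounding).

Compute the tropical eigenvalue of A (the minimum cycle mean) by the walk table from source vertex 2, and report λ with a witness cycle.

q=0: [∞, 0, ∞, ∞, ∞, ∞]
q=1: [19, ∞, ∞, -5, -4, 10]
q=2: [-8, 6, -6, -12, 1, 0]
q=3: [-15, -1, -13, -11, -6, -6]
q=4: [-15, -4, -12, -18, -12, -13]
q=5: [-22, -11, -19, -20, -19, -13]
q=6: [-23, -11, -21, -27, -19, -20]
Optimal cycle mean attained by: cycle 1->6->5->4->1, total 2 + (-6) + (-8) + (-3), length 4.
Answer: λ = -15/4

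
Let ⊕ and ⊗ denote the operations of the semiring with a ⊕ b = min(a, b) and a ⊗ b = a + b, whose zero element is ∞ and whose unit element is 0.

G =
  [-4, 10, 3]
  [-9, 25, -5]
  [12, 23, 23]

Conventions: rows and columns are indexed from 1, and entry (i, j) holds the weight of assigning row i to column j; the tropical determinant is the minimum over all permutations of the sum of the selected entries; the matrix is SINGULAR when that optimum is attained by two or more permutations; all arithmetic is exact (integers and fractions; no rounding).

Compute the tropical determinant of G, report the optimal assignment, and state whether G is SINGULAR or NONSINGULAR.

σ = (1, 2, 3): (-4) + 25 + 23 = 44
σ = (1, 3, 2): (-4) + (-5) + 23 = 14
σ = (2, 1, 3): 10 + (-9) + 23 = 24
σ = (2, 3, 1): 10 + (-5) + 12 = 17
σ = (3, 1, 2): 3 + (-9) + 23 = 17
σ = (3, 2, 1): 3 + 25 + 12 = 40
Optimal value attained by: σ = (1, 3, 2).
Answer: det⊕(G) = 14; verdict: NONSINGULAR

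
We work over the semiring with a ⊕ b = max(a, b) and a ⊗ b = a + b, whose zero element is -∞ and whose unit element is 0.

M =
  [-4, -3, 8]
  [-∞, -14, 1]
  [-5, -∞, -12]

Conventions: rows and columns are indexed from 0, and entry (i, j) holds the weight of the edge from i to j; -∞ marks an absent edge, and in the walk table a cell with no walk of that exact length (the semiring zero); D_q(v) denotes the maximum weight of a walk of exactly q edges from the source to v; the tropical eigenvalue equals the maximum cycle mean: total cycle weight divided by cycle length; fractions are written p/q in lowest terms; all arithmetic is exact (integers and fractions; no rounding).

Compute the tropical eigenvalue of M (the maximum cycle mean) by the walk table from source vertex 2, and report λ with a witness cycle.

q=0: [-∞, -∞, 0]
q=1: [-5, -∞, -12]
q=2: [-9, -8, 3]
q=3: [-2, -12, -1]
Optimal cycle mean attained by: cycle 0->2->0, total 8 + (-5), length 2.
Answer: λ = 3/2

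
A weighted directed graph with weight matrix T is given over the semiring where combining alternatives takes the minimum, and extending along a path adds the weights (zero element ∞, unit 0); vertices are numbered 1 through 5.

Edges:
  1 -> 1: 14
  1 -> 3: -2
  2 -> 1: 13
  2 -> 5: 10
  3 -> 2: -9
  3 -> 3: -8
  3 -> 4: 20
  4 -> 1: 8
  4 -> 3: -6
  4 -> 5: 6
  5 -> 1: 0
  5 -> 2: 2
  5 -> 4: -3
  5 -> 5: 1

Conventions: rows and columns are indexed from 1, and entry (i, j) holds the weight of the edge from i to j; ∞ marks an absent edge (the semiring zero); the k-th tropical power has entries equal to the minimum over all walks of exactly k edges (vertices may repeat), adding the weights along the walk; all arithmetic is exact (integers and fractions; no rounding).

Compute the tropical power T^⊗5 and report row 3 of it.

T^⊗2:
  [28, -11, -10, 18, ∞]
  [10, 12, 11, 7, 11]
  [4, -17, -16, 12, 1]
  [6, -15, -14, 3, 7]
  [1, 3, -9, -2, 2]
T^⊗3:
  [2, -19, -18, 10, -1]
  [11, 2, 1, 8, 12]
  [-4, -25, -24, -2, -7]
  [-2, -23, -22, 4, -5]
  [2, -18, -17, -1, 3]
T^⊗4:
  [-6, -27, -26, -4, -9]
  [12, -8, -7, 9, 12]
  [-12, -33, -32, -10, -15]
  [-10, -31, -30, -8, -13]
  [-5, -26, -25, 0, -8]
T^⊗5:
  [-14, -35, -34, -12, -17]
  [5, -16, -15, 9, 2]
  [-20, -41, -40, -18, -23]
  [-18, -39, -38, -16, -21]
  [-13, -34, -33, -11, -16]
Answer: row 3 of T^⊗5 = [-20, -41, -40, -18, -23]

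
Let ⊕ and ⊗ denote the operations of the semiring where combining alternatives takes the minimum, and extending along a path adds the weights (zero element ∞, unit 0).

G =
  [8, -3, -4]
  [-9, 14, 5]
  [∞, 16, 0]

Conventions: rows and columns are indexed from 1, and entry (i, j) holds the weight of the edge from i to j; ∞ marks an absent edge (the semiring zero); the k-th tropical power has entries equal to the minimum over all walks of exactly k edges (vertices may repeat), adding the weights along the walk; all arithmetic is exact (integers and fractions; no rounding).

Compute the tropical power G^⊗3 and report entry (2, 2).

G^⊗2:
  [-12, 5, -4]
  [-1, -12, -13]
  [7, 16, 0]
G^⊗3:
  [-4, -15, -16]
  [-21, -4, -13]
  [7, 4, 0]
Key observation: the optimum is the walk 2->1->1->2, with weight (-9) + 8 + (-3) = -4.
Optimal value attained by: walk 2->1->1->2.
Answer: (G^⊗3)[2][2] = -4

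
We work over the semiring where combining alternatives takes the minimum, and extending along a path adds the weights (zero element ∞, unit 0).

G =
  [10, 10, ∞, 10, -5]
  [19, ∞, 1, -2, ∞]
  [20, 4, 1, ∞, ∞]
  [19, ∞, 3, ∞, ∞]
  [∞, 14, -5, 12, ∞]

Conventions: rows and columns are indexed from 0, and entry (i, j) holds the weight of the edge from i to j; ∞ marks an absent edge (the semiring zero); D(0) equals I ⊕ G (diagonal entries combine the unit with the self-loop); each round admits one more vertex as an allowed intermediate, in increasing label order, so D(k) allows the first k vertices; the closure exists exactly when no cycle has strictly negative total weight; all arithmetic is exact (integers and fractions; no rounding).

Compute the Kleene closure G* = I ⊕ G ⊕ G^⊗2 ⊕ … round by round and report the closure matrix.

D(0):
  [0, 10, ∞, 10, -5]
  [19, 0, 1, -2, ∞]
  [20, 4, 0, ∞, ∞]
  [19, ∞, 3, 0, ∞]
  [∞, 14, -5, 12, 0]
D(1):
  [0, 10, ∞, 10, -5]
  [19, 0, 1, -2, 14]
  [20, 4, 0, 30, 15]
  [19, 29, 3, 0, 14]
  [∞, 14, -5, 12, 0]
D(2):
  [0, 10, 11, 8, -5]
  [19, 0, 1, -2, 14]
  [20, 4, 0, 2, 15]
  [19, 29, 3, 0, 14]
  [33, 14, -5, 12, 0]
D(3):
  [0, 10, 11, 8, -5]
  [19, 0, 1, -2, 14]
  [20, 4, 0, 2, 15]
  [19, 7, 3, 0, 14]
  [15, -1, -5, -3, 0]
D(4):
  [0, 10, 11, 8, -5]
  [17, 0, 1, -2, 12]
  [20, 4, 0, 2, 15]
  [19, 7, 3, 0, 14]
  [15, -1, -5, -3, 0]
D(5):
  [0, -6, -10, -8, -5]
  [17, 0, 1, -2, 12]
  [20, 4, 0, 2, 15]
  [19, 7, 3, 0, 14]
  [15, -1, -5, -3, 0]
Answer: G* = [[0, -6, -10, -8, -5], [17, 0, 1, -2, 12], [20, 4, 0, 2, 15], [19, 7, 3, 0, 14], [15, -1, -5, -3, 0]]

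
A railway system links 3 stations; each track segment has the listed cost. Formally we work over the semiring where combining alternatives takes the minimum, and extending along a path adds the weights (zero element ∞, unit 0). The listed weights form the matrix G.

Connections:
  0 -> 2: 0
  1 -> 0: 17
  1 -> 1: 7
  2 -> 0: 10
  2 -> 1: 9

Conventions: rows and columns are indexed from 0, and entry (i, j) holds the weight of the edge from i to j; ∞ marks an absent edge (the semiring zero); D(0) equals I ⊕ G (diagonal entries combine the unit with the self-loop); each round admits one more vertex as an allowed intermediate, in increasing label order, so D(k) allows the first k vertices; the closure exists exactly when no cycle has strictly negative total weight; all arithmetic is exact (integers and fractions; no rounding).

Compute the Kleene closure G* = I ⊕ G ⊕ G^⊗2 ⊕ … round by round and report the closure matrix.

D(0):
  [0, ∞, 0]
  [17, 0, ∞]
  [10, 9, 0]
D(1):
  [0, ∞, 0]
  [17, 0, 17]
  [10, 9, 0]
D(2):
  [0, ∞, 0]
  [17, 0, 17]
  [10, 9, 0]
D(3):
  [0, 9, 0]
  [17, 0, 17]
  [10, 9, 0]
Answer: G* = [[0, 9, 0], [17, 0, 17], [10, 9, 0]]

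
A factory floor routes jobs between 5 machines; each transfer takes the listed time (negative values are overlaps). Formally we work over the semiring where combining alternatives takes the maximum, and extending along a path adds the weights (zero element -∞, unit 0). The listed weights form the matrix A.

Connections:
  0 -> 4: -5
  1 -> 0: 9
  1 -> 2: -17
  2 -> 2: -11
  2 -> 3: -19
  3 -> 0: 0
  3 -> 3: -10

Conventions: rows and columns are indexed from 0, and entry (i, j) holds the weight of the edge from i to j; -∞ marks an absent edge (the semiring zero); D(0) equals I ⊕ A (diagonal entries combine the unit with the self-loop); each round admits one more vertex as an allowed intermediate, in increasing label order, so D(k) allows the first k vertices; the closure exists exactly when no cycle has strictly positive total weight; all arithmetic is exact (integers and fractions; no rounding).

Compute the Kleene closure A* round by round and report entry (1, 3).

D(0):
  [0, -∞, -∞, -∞, -5]
  [9, 0, -17, -∞, -∞]
  [-∞, -∞, 0, -19, -∞]
  [0, -∞, -∞, 0, -∞]
  [-∞, -∞, -∞, -∞, 0]
D(1):
  [0, -∞, -∞, -∞, -5]
  [9, 0, -17, -∞, 4]
  [-∞, -∞, 0, -19, -∞]
  [0, -∞, -∞, 0, -5]
  [-∞, -∞, -∞, -∞, 0]
D(2):
  [0, -∞, -∞, -∞, -5]
  [9, 0, -17, -∞, 4]
  [-∞, -∞, 0, -19, -∞]
  [0, -∞, -∞, 0, -5]
  [-∞, -∞, -∞, -∞, 0]
D(3):
  [0, -∞, -∞, -∞, -5]
  [9, 0, -17, -36, 4]
  [-∞, -∞, 0, -19, -∞]
  [0, -∞, -∞, 0, -5]
  [-∞, -∞, -∞, -∞, 0]
D(4):
  [0, -∞, -∞, -∞, -5]
  [9, 0, -17, -36, 4]
  [-19, -∞, 0, -19, -24]
  [0, -∞, -∞, 0, -5]
  [-∞, -∞, -∞, -∞, 0]
D(5):
  [0, -∞, -∞, -∞, -5]
  [9, 0, -17, -36, 4]
  [-19, -∞, 0, -19, -24]
  [0, -∞, -∞, 0, -5]
  [-∞, -∞, -∞, -∞, 0]
Answer: A*[1][3] = -36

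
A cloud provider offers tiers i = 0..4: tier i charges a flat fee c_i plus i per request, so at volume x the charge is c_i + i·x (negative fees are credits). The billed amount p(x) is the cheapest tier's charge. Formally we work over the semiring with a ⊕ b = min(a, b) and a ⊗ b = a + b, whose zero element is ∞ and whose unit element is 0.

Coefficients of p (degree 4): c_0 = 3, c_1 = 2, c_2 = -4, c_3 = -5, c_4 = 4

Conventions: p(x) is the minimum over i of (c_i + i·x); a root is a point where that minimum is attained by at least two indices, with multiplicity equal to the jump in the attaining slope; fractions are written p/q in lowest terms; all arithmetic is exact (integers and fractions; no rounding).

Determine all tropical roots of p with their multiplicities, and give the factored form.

hull edge (i=0, c=3) to (i=2, c=-4): slope -7/2, span 2
hull edge (i=2, c=-4) to (i=3, c=-5): slope -1, span 1
hull edge (i=3, c=-5) to (i=4, c=4): slope 9, span 1
Factored form: p(x) = 4 ⊗ (x ⊕ (-9)) ⊗ (x ⊕ 1) ⊗ (x ⊕ 7/2) ⊗ (x ⊕ 7/2)
Answer: roots = -9 (mult 1), 1 (mult 1), 7/2 (mult 2)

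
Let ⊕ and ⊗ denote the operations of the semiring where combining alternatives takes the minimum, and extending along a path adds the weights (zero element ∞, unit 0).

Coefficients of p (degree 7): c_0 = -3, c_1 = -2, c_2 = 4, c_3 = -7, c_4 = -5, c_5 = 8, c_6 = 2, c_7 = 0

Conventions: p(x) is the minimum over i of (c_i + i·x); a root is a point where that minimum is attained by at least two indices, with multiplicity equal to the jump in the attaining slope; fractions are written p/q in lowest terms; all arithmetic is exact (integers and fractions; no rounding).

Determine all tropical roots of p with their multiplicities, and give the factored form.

hull edge (i=0, c=-3) to (i=3, c=-7): slope -4/3, span 3
hull edge (i=3, c=-7) to (i=7, c=0): slope 7/4, span 4
Factored form: p(x) = 0 ⊗ (x ⊕ (-7/4)) ⊗ (x ⊕ (-7/4)) ⊗ (x ⊕ (-7/4)) ⊗ (x ⊕ (-7/4)) ⊗ (x ⊕ 4/3) ⊗ (x ⊕ 4/3) ⊗ (x ⊕ 4/3)
Answer: roots = -7/4 (mult 4), 4/3 (mult 3)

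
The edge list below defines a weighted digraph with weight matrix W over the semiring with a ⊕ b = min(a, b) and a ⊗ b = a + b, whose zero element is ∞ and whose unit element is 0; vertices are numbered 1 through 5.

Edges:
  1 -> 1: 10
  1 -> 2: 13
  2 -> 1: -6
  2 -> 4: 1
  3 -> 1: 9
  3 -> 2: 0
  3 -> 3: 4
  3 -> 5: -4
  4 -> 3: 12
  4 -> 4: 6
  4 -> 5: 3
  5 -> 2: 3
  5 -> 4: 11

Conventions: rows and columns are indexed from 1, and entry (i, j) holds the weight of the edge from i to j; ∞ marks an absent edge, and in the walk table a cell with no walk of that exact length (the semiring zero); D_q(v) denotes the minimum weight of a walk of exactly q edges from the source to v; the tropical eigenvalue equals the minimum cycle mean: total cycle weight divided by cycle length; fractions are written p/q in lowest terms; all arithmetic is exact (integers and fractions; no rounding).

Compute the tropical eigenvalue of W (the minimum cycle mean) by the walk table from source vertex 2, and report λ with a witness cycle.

q=0: [∞, 0, ∞, ∞, ∞]
q=1: [-6, ∞, ∞, 1, ∞]
q=2: [4, 7, 13, 7, 4]
q=3: [1, 7, 17, 8, 9]
q=4: [1, 12, 20, 8, 11]
q=5: [6, 14, 20, 13, 11]
Optimal cycle mean attained by: cycle 2->4->5->2, total 1 + 3 + 3, length 3.
Answer: λ = 7/3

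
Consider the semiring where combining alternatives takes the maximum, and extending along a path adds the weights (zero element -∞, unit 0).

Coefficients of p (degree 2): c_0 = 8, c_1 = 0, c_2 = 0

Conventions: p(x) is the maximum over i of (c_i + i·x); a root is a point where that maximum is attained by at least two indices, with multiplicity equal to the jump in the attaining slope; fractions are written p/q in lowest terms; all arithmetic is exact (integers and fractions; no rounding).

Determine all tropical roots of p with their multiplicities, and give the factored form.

hull edge (i=0, c=8) to (i=2, c=0): slope -4, span 2
Factored form: p(x) = 0 ⊗ (x ⊕ 4) ⊗ (x ⊕ 4)
Answer: roots = 4 (mult 2)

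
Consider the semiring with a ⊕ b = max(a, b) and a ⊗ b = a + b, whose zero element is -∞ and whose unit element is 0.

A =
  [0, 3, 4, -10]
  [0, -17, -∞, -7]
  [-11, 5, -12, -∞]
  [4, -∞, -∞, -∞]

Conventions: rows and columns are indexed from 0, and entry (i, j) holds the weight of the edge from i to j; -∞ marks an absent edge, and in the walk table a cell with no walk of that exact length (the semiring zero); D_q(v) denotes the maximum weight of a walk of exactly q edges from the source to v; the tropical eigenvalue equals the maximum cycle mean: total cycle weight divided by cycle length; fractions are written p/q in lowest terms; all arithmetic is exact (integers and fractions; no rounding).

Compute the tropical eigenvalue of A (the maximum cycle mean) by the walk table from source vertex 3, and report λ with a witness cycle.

q=0: [-∞, -∞, -∞, 0]
q=1: [4, -∞, -∞, -∞]
q=2: [4, 7, 8, -6]
q=3: [7, 13, 8, 0]
q=4: [13, 13, 11, 6]
Optimal cycle mean attained by: cycle 0->2->1->0, total 4 + 5 + 0, length 3.
Answer: λ = 3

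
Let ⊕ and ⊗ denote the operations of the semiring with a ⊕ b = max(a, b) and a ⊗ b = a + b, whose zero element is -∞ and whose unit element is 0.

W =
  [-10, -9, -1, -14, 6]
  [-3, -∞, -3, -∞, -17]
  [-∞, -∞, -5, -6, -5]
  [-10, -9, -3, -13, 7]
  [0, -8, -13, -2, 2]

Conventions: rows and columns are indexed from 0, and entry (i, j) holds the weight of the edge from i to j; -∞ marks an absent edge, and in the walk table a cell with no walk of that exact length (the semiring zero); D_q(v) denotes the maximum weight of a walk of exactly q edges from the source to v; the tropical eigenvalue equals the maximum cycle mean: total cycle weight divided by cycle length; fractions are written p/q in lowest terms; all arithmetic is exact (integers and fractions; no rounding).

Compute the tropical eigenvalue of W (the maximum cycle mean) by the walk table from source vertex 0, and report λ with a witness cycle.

q=0: [0, -∞, -∞, -∞, -∞]
q=1: [-10, -9, -1, -14, 6]
q=2: [6, -2, -6, 4, 8]
q=3: [8, 0, 5, 6, 12]
q=4: [12, 4, 7, 10, 14]
q=5: [14, 6, 11, 12, 18]
Optimal cycle mean attained by: cycle 0->4->0, total 6 + 0, length 2.
Answer: λ = 3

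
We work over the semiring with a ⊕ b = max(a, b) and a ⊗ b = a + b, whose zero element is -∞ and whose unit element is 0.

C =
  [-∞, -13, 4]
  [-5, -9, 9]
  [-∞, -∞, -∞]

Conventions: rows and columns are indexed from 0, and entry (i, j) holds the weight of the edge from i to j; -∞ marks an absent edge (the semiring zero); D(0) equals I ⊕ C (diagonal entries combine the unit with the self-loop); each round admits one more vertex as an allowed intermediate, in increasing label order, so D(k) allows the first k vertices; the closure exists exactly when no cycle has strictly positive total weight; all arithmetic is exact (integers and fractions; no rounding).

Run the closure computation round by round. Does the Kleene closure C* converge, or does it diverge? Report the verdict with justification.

D(0):
  [0, -13, 4]
  [-5, 0, 9]
  [-∞, -∞, 0]
D(1):
  [0, -13, 4]
  [-5, 0, 9]
  [-∞, -∞, 0]
D(2):
  [0, -13, 4]
  [-5, 0, 9]
  [-∞, -∞, 0]
D(3):
  [0, -13, 4]
  [-5, 0, 9]
  [-∞, -∞, 0]
Key observation: every diagonal entry stays at the unit through all rounds, so no improving cycle exists.
Answer: CONVERGES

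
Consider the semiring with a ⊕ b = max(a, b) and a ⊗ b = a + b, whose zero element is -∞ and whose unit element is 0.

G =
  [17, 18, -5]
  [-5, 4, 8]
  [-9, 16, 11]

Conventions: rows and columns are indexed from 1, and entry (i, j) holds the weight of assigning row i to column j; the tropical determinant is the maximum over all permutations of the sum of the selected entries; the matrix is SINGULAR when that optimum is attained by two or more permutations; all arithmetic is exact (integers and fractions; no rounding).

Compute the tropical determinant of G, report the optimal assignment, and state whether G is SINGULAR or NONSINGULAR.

σ = (1, 2, 3): 17 + 4 + 11 = 32
σ = (1, 3, 2): 17 + 8 + 16 = 41
σ = (2, 1, 3): 18 + (-5) + 11 = 24
σ = (2, 3, 1): 18 + 8 + (-9) = 17
σ = (3, 1, 2): (-5) + (-5) + 16 = 6
σ = (3, 2, 1): (-5) + 4 + (-9) = -10
Optimal value attained by: σ = (1, 3, 2).
Answer: det⊕(G) = 41; verdict: NONSINGULAR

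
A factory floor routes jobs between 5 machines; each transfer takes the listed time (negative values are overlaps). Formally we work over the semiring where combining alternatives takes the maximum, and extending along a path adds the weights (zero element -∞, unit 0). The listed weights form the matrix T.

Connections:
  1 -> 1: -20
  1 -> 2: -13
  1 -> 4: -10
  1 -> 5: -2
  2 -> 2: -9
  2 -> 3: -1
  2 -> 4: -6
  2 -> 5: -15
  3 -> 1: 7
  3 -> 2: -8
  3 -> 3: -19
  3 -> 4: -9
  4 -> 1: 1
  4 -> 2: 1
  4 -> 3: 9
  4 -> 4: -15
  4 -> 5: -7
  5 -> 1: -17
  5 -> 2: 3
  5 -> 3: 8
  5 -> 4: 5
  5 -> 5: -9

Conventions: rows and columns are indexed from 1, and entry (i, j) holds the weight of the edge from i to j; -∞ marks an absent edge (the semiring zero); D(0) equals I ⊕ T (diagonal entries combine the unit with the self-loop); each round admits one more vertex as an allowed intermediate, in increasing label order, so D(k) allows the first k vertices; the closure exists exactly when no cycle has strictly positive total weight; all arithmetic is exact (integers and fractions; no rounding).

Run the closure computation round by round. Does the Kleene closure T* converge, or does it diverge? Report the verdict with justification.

D(0):
  [0, -13, -∞, -10, -2]
  [-∞, 0, -1, -6, -15]
  [7, -8, 0, -9, -∞]
  [1, 1, 9, 0, -7]
  [-17, 3, 8, 5, 0]
D(1):
  [0, -13, -∞, -10, -2]
  [-∞, 0, -1, -6, -15]
  [7, -6, 0, -3, 5]
  [1, 1, 9, 0, -1]
  [-17, 3, 8, 5, 0]
D(2):
  [0, -13, -14, -10, -2]
  [-∞, 0, -1, -6, -15]
  [7, -6, 0, -3, 5]
  [1, 1, 9, 0, -1]
  [-17, 3, 8, 5, 0]
Detection: at round 3, diagonal entry (4, 4) turns strictly positive.
Key observation: the cycle 4->3->1->4 has total weight 9 + 7 + (-10), which is strictly positive.
Answer: DIVERGES — positive cycle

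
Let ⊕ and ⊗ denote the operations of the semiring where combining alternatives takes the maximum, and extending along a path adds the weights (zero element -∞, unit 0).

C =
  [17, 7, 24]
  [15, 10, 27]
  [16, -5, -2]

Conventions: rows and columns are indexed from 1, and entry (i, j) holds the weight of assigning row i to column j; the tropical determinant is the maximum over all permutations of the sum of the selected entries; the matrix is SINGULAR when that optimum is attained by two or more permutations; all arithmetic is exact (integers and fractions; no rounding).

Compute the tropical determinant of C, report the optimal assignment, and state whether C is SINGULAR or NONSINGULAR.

σ = (1, 2, 3): 17 + 10 + (-2) = 25
σ = (1, 3, 2): 17 + 27 + (-5) = 39
σ = (2, 1, 3): 7 + 15 + (-2) = 20
σ = (2, 3, 1): 7 + 27 + 16 = 50
σ = (3, 1, 2): 24 + 15 + (-5) = 34
σ = (3, 2, 1): 24 + 10 + 16 = 50
Optimal value attained by: σ = (2, 3, 1).
Answer: det⊕(C) = 50; verdict: SINGULAR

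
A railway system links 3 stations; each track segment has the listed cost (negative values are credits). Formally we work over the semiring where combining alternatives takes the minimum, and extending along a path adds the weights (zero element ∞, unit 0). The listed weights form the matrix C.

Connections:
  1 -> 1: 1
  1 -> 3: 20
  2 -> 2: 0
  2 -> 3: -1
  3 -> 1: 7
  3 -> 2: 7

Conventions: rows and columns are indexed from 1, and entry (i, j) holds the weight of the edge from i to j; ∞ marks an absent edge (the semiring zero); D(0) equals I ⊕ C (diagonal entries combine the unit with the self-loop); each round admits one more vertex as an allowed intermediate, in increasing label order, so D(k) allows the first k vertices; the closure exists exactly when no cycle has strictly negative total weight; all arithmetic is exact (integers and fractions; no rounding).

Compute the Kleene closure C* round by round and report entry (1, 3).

D(0):
  [0, ∞, 20]
  [∞, 0, -1]
  [7, 7, 0]
D(1):
  [0, ∞, 20]
  [∞, 0, -1]
  [7, 7, 0]
D(2):
  [0, ∞, 20]
  [∞, 0, -1]
  [7, 7, 0]
D(3):
  [0, 27, 20]
  [6, 0, -1]
  [7, 7, 0]
Answer: C*[1][3] = 20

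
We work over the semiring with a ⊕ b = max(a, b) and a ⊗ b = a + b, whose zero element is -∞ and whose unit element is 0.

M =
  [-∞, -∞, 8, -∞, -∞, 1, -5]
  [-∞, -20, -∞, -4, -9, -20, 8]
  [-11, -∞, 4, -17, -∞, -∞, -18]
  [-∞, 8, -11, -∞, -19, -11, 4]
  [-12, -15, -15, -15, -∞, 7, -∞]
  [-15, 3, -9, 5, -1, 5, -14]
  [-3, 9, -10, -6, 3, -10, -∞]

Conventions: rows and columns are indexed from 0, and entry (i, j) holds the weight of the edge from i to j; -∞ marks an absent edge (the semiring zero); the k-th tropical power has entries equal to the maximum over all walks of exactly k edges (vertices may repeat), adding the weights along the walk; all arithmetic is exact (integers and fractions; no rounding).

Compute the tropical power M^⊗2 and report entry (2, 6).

M^⊗2:
  [-3, 4, 12, 6, 0, 6, -10]
  [5, 17, -2, 2, 11, -2, 0]
  [-7, -9, 8, -13, -15, -10, -13]
  [1, 13, -6, 4, 7, -6, 16]
  [-8, 10, -2, 12, 6, 12, -7]
  [-10, 13, -4, 10, 4, 10, 11]
  [-9, 2, 5, 5, 0, 10, 17]
Key observation: the optimum is the walk 2->3->6, with weight (-17) + 4 = -13.
Optimal value attained by: walk 2->3->6.
Answer: (M^⊗2)[2][6] = -13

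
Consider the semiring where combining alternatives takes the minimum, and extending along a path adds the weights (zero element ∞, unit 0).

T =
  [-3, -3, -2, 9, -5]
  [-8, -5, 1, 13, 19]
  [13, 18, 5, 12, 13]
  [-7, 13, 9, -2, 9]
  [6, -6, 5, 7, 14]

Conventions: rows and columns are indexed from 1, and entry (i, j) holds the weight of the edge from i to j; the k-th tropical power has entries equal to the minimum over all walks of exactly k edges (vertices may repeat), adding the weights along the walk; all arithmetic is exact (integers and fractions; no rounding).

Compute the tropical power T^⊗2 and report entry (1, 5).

T^⊗2:
  [-11, -11, -5, 2, -8]
  [-13, -11, -10, 1, -13]
  [5, 7, 10, 10, 8]
  [-10, -10, -9, -4, -12]
  [-14, -11, -5, 5, 1]
Key observation: the optimum is the walk 1->1->5, with weight (-3) + (-5) = -8.
Optimal value attained by: walk 1->1->5.
Answer: (T^⊗2)[1][5] = -8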